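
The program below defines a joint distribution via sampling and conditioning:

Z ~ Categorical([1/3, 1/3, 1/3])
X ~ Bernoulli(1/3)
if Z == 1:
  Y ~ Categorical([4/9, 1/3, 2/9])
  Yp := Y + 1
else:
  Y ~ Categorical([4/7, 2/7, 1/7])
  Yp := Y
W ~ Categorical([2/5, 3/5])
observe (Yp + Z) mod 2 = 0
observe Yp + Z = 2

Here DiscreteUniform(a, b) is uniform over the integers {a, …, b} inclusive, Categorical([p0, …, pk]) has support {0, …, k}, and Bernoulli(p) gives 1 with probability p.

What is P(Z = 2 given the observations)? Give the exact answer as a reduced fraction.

P(Z = 2 | obs) = 36/73

Enumerate traces; 12 have nonzero weight after conditioning:
  (Z=0, X=0, Y=2, W=0) weight 4/315
  (Z=0, X=0, Y=2, W=1) weight 2/105
  (Z=0, X=1, Y=2, W=0) weight 2/315
  (Z=0, X=1, Y=2, W=1) weight 1/105
  (Z=1, X=0, Y=0, W=0) weight 16/405
  (Z=1, X=0, Y=0, W=1) weight 8/135
  (Z=1, X=1, Y=0, W=0) weight 8/405
  (Z=1, X=1, Y=0, W=1) weight 4/135
  (Z=2, X=0, Y=0, W=0) weight 16/315
  … 3 more
Group by Z:
  weight(Z=0) = 1/21
  weight(Z=1) = 4/27
  weight(Z=2) = 4/21
Total weight = 1/21 + 4/27 + 4/21 = 73/189
P(Z=0 | obs) = 1/21 / 73/189 = 9/73
P(Z=1 | obs) = 4/27 / 73/189 = 28/73
P(Z=2 | obs) = 4/21 / 73/189 = 36/73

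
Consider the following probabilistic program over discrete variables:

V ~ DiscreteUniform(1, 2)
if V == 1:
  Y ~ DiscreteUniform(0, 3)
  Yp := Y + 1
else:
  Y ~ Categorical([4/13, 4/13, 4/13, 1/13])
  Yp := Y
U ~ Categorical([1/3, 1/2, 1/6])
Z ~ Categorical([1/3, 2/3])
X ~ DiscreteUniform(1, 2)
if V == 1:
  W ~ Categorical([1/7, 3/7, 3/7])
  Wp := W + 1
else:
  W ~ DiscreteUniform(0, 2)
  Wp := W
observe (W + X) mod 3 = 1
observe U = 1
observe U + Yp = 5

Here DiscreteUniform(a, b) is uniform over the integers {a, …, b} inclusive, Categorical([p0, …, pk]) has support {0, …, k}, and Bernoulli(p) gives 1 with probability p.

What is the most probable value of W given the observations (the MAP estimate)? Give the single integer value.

argmax_v P(W = v | obs) = 2

Enumerate traces; 4 have nonzero weight after conditioning:
  (V=1, Y=3, U=1, Z=0, X=1, W=0) weight 1/672
  (V=1, Y=3, U=1, Z=0, X=2, W=2) weight 1/224
  (V=1, Y=3, U=1, Z=1, X=1, W=0) weight 1/336
  (V=1, Y=3, U=1, Z=1, X=2, W=2) weight 1/112
Group by W:
  weight(W=0) = 1/224
  weight(W=2) = 3/224
Total weight = 1/224 + 3/224 = 1/56
P(W=0 | obs) = 1/224 / 1/56 = 1/4
P(W=2 | obs) = 3/224 / 1/56 = 3/4
argmax = 2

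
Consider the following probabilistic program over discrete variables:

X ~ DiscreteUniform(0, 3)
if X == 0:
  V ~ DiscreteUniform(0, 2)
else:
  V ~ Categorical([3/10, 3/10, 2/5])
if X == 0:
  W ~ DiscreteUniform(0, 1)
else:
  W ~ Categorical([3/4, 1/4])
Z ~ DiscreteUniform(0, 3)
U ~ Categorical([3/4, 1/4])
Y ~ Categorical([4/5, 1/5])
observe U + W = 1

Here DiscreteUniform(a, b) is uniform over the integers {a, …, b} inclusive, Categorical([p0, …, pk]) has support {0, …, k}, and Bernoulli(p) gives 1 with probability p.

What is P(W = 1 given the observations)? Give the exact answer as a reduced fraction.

Enumerate traces; 192 have nonzero weight after conditioning:
  (X=0, V=0, W=0, Z=0, U=1, Y=0) weight 1/480
  (X=0, V=0, W=0, Z=0, U=1, Y=1) weight 1/1920
  (X=0, V=0, W=0, Z=1, U=1, Y=0) weight 1/480
  (X=0, V=0, W=0, Z=1, U=1, Y=1) weight 1/1920
  (X=0, V=0, W=0, Z=2, U=1, Y=0) weight 1/480
  (X=0, V=0, W=0, Z=2, U=1, Y=1) weight 1/1920
  (X=0, V=0, W=0, Z=3, U=1, Y=0) weight 1/480
  (X=0, V=0, W=0, Z=3, U=1, Y=1) weight 1/1920
  (X=0, V=0, W=1, Z=0, U=0, Y=0) weight 1/160
  … 183 more
Group by W:
  weight(W=0) = 11/64
  weight(W=1) = 15/64
Total weight = 11/64 + 15/64 = 13/32
P(W=0 | obs) = 11/64 / 13/32 = 11/26
P(W=1 | obs) = 15/64 / 13/32 = 15/26

P(W = 1 | obs) = 15/26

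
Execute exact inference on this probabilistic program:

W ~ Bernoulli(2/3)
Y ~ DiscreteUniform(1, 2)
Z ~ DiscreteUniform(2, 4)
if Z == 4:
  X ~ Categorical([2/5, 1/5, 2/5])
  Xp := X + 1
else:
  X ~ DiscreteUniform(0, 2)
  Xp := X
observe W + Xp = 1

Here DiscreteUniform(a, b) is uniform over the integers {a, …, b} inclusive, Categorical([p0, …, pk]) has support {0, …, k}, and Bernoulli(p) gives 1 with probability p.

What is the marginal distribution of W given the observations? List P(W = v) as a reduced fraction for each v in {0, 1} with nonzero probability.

Enumerate traces; 10 have nonzero weight after conditioning:
  (W=0, Y=1, Z=2, X=1) weight 1/54
  (W=0, Y=1, Z=3, X=1) weight 1/54
  (W=0, Y=1, Z=4, X=0) weight 1/45
  (W=0, Y=2, Z=2, X=1) weight 1/54
  (W=0, Y=2, Z=3, X=1) weight 1/54
  (W=0, Y=2, Z=4, X=0) weight 1/45
  (W=1, Y=1, Z=2, X=0) weight 1/27
  (W=1, Y=1, Z=3, X=0) weight 1/27
  … 2 more
Group by W:
  weight(W=0) = 16/135
  weight(W=1) = 4/27
Total weight = 16/135 + 4/27 = 4/15
P(W=0 | obs) = 16/135 / 4/15 = 4/9
P(W=1 | obs) = 4/27 / 4/15 = 5/9

P(W=0) = 4/9, P(W=1) = 5/9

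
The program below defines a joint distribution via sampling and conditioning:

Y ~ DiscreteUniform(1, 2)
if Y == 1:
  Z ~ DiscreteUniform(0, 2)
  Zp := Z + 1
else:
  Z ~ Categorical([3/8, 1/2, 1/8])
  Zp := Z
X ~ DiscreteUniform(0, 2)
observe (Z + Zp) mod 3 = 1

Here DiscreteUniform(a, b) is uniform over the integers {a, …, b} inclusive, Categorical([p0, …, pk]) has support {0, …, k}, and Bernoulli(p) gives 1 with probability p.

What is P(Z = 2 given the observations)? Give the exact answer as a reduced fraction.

Enumerate traces; 6 have nonzero weight after conditioning:
  (Y=1, Z=0, X=0) weight 1/18
  (Y=1, Z=0, X=1) weight 1/18
  (Y=1, Z=0, X=2) weight 1/18
  (Y=2, Z=2, X=0) weight 1/48
  (Y=2, Z=2, X=1) weight 1/48
  (Y=2, Z=2, X=2) weight 1/48
Group by Z:
  weight(Z=0) = 1/6
  weight(Z=2) = 1/16
Total weight = 1/6 + 1/16 = 11/48
P(Z=0 | obs) = 1/6 / 11/48 = 8/11
P(Z=2 | obs) = 1/16 / 11/48 = 3/11

P(Z = 2 | obs) = 3/11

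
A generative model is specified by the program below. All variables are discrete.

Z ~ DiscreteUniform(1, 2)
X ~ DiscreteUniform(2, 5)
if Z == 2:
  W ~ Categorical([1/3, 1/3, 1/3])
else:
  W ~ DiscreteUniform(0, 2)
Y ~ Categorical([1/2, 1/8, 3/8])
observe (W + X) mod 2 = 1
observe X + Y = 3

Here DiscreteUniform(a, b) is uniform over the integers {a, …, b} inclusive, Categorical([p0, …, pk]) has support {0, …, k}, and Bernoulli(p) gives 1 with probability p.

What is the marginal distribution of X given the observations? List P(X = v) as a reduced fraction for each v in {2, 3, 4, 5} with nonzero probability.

P(X=2) = 1/9, P(X=3) = 8/9

Enumerate traces; 6 have nonzero weight after conditioning:
  (Z=1, X=2, W=1, Y=1) weight 1/192
  (Z=1, X=3, W=0, Y=0) weight 1/48
  (Z=1, X=3, W=2, Y=0) weight 1/48
  (Z=2, X=2, W=1, Y=1) weight 1/192
  (Z=2, X=3, W=0, Y=0) weight 1/48
  (Z=2, X=3, W=2, Y=0) weight 1/48
Group by X:
  weight(X=2) = 1/96
  weight(X=3) = 1/12
Total weight = 1/96 + 1/12 = 3/32
P(X=2 | obs) = 1/96 / 3/32 = 1/9
P(X=3 | obs) = 1/12 / 3/32 = 8/9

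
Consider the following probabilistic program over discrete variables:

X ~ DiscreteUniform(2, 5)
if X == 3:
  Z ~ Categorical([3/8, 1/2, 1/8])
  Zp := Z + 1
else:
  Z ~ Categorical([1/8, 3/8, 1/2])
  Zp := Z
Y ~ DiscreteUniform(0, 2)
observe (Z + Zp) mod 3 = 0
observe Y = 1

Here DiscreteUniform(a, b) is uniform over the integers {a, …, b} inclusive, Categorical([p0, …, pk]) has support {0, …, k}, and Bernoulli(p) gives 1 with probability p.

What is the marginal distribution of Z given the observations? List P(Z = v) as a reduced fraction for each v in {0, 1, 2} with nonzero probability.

P(Z=0) = 3/7, P(Z=1) = 4/7

Enumerate traces; 4 have nonzero weight after conditioning:
  (X=2, Z=0, Y=1) weight 1/96
  (X=3, Z=1, Y=1) weight 1/24
  (X=4, Z=0, Y=1) weight 1/96
  (X=5, Z=0, Y=1) weight 1/96
Group by Z:
  weight(Z=0) = 1/32
  weight(Z=1) = 1/24
Total weight = 1/32 + 1/24 = 7/96
P(Z=0 | obs) = 1/32 / 7/96 = 3/7
P(Z=1 | obs) = 1/24 / 7/96 = 4/7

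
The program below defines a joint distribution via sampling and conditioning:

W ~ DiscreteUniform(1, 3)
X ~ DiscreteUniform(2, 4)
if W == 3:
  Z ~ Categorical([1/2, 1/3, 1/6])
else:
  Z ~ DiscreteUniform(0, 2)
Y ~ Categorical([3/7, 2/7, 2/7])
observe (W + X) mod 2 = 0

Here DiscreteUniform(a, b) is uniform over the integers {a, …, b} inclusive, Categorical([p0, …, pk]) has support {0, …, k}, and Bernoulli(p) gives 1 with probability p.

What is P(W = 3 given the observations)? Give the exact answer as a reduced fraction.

P(W = 3 | obs) = 1/4

Enumerate traces; 36 have nonzero weight after conditioning:
  (W=1, X=3, Z=0, Y=0) weight 1/63
  (W=1, X=3, Z=0, Y=1) weight 2/189
  (W=1, X=3, Z=0, Y=2) weight 2/189
  (W=1, X=3, Z=1, Y=0) weight 1/63
  (W=1, X=3, Z=1, Y=1) weight 2/189
  (W=1, X=3, Z=1, Y=2) weight 2/189
  (W=1, X=3, Z=2, Y=0) weight 1/63
  (W=1, X=3, Z=2, Y=1) weight 2/189
  (W=2, X=2, Z=0, Y=0) weight 1/63
  (W=3, X=3, Z=0, Y=0) weight 1/42
  … 26 more
Group by W:
  weight(W=1) = 1/9
  weight(W=2) = 2/9
  weight(W=3) = 1/9
Total weight = 1/9 + 2/9 + 1/9 = 4/9
P(W=1 | obs) = 1/9 / 4/9 = 1/4
P(W=2 | obs) = 2/9 / 4/9 = 1/2
P(W=3 | obs) = 1/9 / 4/9 = 1/4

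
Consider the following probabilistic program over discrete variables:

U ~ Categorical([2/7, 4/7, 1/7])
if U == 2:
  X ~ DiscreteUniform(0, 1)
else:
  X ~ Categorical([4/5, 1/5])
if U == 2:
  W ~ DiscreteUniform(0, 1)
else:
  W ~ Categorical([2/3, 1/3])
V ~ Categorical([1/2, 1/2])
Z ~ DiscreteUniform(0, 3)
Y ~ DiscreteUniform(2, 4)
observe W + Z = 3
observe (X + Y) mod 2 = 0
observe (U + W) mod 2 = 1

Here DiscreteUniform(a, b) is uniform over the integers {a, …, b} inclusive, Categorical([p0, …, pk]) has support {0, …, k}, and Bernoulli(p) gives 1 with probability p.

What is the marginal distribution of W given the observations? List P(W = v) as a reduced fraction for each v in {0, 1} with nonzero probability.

P(W=0) = 32/45, P(W=1) = 13/45

Enumerate traces; 18 have nonzero weight after conditioning:
  (U=0, X=0, W=1, V=0, Z=2, Y=2) weight 1/315
  (U=0, X=0, W=1, V=0, Z=2, Y=4) weight 1/315
  (U=0, X=0, W=1, V=1, Z=2, Y=2) weight 1/315
  (U=0, X=0, W=1, V=1, Z=2, Y=4) weight 1/315
  (U=0, X=1, W=1, V=0, Z=2, Y=3) weight 1/1260
  (U=0, X=1, W=1, V=1, Z=2, Y=3) weight 1/1260
  (U=1, X=0, W=0, V=0, Z=3, Y=2) weight 4/315
  (U=1, X=0, W=0, V=0, Z=3, Y=4) weight 4/315
  … 10 more
Group by W:
  weight(W=0) = 2/35
  weight(W=1) = 13/560
Total weight = 2/35 + 13/560 = 9/112
P(W=0 | obs) = 2/35 / 9/112 = 32/45
P(W=1 | obs) = 13/560 / 9/112 = 13/45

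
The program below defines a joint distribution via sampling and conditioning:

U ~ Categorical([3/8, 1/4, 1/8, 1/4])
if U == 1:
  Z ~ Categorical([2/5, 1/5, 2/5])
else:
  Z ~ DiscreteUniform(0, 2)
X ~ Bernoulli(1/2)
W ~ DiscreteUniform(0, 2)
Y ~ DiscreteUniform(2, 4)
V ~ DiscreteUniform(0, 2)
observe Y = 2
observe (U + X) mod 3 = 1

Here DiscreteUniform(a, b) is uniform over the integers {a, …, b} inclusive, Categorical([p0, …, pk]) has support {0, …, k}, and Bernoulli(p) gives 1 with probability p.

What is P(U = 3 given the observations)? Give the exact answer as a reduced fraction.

P(U = 3 | obs) = 2/7

Enumerate traces; 81 have nonzero weight after conditioning:
  (U=0, Z=0, X=1, W=0, Y=2, V=0) weight 1/432
  (U=0, Z=0, X=1, W=0, Y=2, V=1) weight 1/432
  (U=0, Z=0, X=1, W=0, Y=2, V=2) weight 1/432
  (U=0, Z=0, X=1, W=1, Y=2, V=0) weight 1/432
  (U=0, Z=0, X=1, W=1, Y=2, V=1) weight 1/432
  (U=0, Z=0, X=1, W=1, Y=2, V=2) weight 1/432
  (U=0, Z=0, X=1, W=2, Y=2, V=0) weight 1/432
  (U=0, Z=0, X=1, W=2, Y=2, V=1) weight 1/432
  (U=1, Z=0, X=0, W=0, Y=2, V=0) weight 1/540
  (U=3, Z=0, X=1, W=0, Y=2, V=0) weight 1/648
  … 71 more
Group by U:
  weight(U=0) = 1/16
  weight(U=1) = 1/24
  weight(U=3) = 1/24
Total weight = 1/16 + 1/24 + 1/24 = 7/48
P(U=0 | obs) = 1/16 / 7/48 = 3/7
P(U=1 | obs) = 1/24 / 7/48 = 2/7
P(U=3 | obs) = 1/24 / 7/48 = 2/7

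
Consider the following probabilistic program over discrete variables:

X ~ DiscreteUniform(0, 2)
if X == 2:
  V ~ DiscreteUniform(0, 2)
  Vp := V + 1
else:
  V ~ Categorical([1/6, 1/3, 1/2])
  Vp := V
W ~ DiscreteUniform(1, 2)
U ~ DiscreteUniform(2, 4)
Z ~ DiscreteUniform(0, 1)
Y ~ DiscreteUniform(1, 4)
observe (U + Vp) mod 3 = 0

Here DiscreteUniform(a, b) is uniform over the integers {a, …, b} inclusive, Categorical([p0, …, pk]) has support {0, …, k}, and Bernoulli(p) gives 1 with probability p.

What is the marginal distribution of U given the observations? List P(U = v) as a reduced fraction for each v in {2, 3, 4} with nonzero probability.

P(U=2) = 1/3, P(U=3) = 2/9, P(U=4) = 4/9

Enumerate traces; 144 have nonzero weight after conditioning:
  (X=0, V=0, W=1, U=3, Z=0, Y=1) weight 1/864
  (X=0, V=0, W=1, U=3, Z=0, Y=2) weight 1/864
  (X=0, V=0, W=1, U=3, Z=0, Y=3) weight 1/864
  (X=0, V=0, W=1, U=3, Z=0, Y=4) weight 1/864
  (X=0, V=0, W=1, U=3, Z=1, Y=1) weight 1/864
  (X=0, V=0, W=1, U=3, Z=1, Y=2) weight 1/864
  (X=0, V=0, W=1, U=3, Z=1, Y=3) weight 1/864
  (X=0, V=0, W=1, U=3, Z=1, Y=4) weight 1/864
  (X=0, V=1, W=1, U=2, Z=0, Y=1) weight 1/432
  (X=0, V=2, W=1, U=4, Z=0, Y=1) weight 1/288
  … 134 more
Group by U:
  weight(U=2) = 1/9
  weight(U=3) = 2/27
  weight(U=4) = 4/27
Total weight = 1/9 + 2/27 + 4/27 = 1/3
P(U=2 | obs) = 1/9 / 1/3 = 1/3
P(U=3 | obs) = 2/27 / 1/3 = 2/9
P(U=4 | obs) = 4/27 / 1/3 = 4/9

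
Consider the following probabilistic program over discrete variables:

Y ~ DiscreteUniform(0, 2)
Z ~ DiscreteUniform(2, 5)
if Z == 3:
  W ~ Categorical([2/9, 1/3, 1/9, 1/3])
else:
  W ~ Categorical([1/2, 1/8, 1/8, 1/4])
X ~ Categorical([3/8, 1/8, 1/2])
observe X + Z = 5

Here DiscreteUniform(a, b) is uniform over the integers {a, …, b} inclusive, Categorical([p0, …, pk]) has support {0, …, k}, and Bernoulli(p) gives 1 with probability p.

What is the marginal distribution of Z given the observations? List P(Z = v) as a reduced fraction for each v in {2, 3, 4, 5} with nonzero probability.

Enumerate traces; 36 have nonzero weight after conditioning:
  (Y=0, Z=3, W=0, X=2) weight 1/108
  (Y=0, Z=3, W=1, X=2) weight 1/72
  (Y=0, Z=3, W=2, X=2) weight 1/216
  (Y=0, Z=3, W=3, X=2) weight 1/72
  (Y=0, Z=4, W=0, X=1) weight 1/192
  (Y=0, Z=4, W=1, X=1) weight 1/768
  (Y=0, Z=4, W=2, X=1) weight 1/768
  (Y=0, Z=4, W=3, X=1) weight 1/384
  (Y=0, Z=5, W=0, X=0) weight 1/64
  … 27 more
Group by Z:
  weight(Z=3) = 1/8
  weight(Z=4) = 1/32
  weight(Z=5) = 3/32
Total weight = 1/8 + 1/32 + 3/32 = 1/4
P(Z=3 | obs) = 1/8 / 1/4 = 1/2
P(Z=4 | obs) = 1/32 / 1/4 = 1/8
P(Z=5 | obs) = 3/32 / 1/4 = 3/8

P(Z=3) = 1/2, P(Z=4) = 1/8, P(Z=5) = 3/8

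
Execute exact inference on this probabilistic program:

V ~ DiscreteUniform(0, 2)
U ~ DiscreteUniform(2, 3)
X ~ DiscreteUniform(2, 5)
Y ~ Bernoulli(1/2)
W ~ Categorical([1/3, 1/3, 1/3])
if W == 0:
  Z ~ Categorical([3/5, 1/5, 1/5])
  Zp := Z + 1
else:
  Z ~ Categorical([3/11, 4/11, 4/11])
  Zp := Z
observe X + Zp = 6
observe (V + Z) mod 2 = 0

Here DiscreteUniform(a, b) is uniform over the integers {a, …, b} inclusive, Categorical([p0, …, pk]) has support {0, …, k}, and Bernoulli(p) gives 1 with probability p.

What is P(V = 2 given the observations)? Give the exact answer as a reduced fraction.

Enumerate traces; 44 have nonzero weight after conditioning:
  (V=0, U=2, X=3, Y=0, W=0, Z=2) weight 1/720
  (V=0, U=2, X=3, Y=1, W=0, Z=2) weight 1/720
  (V=0, U=2, X=4, Y=0, W=1, Z=2) weight 1/396
  (V=0, U=2, X=4, Y=0, W=2, Z=2) weight 1/396
  (V=0, U=2, X=4, Y=1, W=1, Z=2) weight 1/396
  (V=0, U=2, X=4, Y=1, W=2, Z=2) weight 1/396
  (V=0, U=2, X=5, Y=0, W=0, Z=0) weight 1/240
  (V=0, U=2, X=5, Y=1, W=0, Z=0) weight 1/240
  (V=1, U=2, X=4, Y=0, W=0, Z=1) weight 1/720
  (V=2, U=2, X=3, Y=0, W=0, Z=2) weight 1/720
  … 34 more
Group by V:
  weight(V=0) = 7/165
  weight(V=1) = 17/660
  weight(V=2) = 7/165
Total weight = 7/165 + 17/660 + 7/165 = 73/660
P(V=0 | obs) = 7/165 / 73/660 = 28/73
P(V=1 | obs) = 17/660 / 73/660 = 17/73
P(V=2 | obs) = 7/165 / 73/660 = 28/73

P(V = 2 | obs) = 28/73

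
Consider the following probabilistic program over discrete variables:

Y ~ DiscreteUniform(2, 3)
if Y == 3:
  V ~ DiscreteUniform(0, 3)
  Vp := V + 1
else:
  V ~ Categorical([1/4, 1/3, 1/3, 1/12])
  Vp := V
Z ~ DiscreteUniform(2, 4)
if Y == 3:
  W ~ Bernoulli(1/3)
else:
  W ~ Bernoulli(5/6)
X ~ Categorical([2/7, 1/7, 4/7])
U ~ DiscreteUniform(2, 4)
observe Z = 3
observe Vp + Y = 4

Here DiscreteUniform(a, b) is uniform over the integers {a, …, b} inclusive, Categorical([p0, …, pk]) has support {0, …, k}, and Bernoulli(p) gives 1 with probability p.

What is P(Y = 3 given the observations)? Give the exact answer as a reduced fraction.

Enumerate traces; 36 have nonzero weight after conditioning:
  (Y=2, V=2, Z=3, W=0, X=0, U=2) weight 1/1134
  (Y=2, V=2, Z=3, W=0, X=0, U=3) weight 1/1134
  (Y=2, V=2, Z=3, W=0, X=0, U=4) weight 1/1134
  (Y=2, V=2, Z=3, W=0, X=1, U=2) weight 1/2268
  (Y=2, V=2, Z=3, W=0, X=1, U=3) weight 1/2268
  (Y=2, V=2, Z=3, W=0, X=1, U=4) weight 1/2268
  (Y=2, V=2, Z=3, W=0, X=2, U=2) weight 1/567
  (Y=2, V=2, Z=3, W=0, X=2, U=3) weight 1/567
  (Y=3, V=0, Z=3, W=0, X=0, U=2) weight 1/378
  … 27 more
Group by Y:
  weight(Y=2) = 1/18
  weight(Y=3) = 1/24
Total weight = 1/18 + 1/24 = 7/72
P(Y=2 | obs) = 1/18 / 7/72 = 4/7
P(Y=3 | obs) = 1/24 / 7/72 = 3/7

P(Y = 3 | obs) = 3/7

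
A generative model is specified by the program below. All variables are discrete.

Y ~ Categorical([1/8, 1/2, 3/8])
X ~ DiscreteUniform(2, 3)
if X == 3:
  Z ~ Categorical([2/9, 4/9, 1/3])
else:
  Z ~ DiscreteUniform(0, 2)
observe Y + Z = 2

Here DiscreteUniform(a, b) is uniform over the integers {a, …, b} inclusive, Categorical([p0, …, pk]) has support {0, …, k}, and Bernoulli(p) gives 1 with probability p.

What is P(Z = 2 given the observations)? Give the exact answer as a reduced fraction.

P(Z = 2 | obs) = 6/49

Enumerate traces; 6 have nonzero weight after conditioning:
  (Y=0, X=2, Z=2) weight 1/48
  (Y=0, X=3, Z=2) weight 1/48
  (Y=1, X=2, Z=1) weight 1/12
  (Y=1, X=3, Z=1) weight 1/9
  (Y=2, X=2, Z=0) weight 1/16
  (Y=2, X=3, Z=0) weight 1/24
Group by Z:
  weight(Z=0) = 5/48
  weight(Z=1) = 7/36
  weight(Z=2) = 1/24
Total weight = 5/48 + 7/36 + 1/24 = 49/144
P(Z=0 | obs) = 5/48 / 49/144 = 15/49
P(Z=1 | obs) = 7/36 / 49/144 = 4/7
P(Z=2 | obs) = 1/24 / 49/144 = 6/49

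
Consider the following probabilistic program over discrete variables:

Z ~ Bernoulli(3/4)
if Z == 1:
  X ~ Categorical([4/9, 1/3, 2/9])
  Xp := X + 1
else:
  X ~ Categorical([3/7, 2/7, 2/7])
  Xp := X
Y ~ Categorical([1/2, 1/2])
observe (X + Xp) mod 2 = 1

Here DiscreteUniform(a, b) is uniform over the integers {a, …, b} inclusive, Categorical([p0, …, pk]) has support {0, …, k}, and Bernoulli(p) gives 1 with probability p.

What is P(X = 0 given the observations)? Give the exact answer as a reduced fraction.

P(X = 0 | obs) = 4/9

Enumerate traces; 6 have nonzero weight after conditioning:
  (Z=1, X=0, Y=0) weight 1/6
  (Z=1, X=0, Y=1) weight 1/6
  (Z=1, X=1, Y=0) weight 1/8
  (Z=1, X=1, Y=1) weight 1/8
  (Z=1, X=2, Y=0) weight 1/12
  (Z=1, X=2, Y=1) weight 1/12
Group by X:
  weight(X=0) = 1/3
  weight(X=1) = 1/4
  weight(X=2) = 1/6
Total weight = 1/3 + 1/4 + 1/6 = 3/4
P(X=0 | obs) = 1/3 / 3/4 = 4/9
P(X=1 | obs) = 1/4 / 3/4 = 1/3
P(X=2 | obs) = 1/6 / 3/4 = 2/9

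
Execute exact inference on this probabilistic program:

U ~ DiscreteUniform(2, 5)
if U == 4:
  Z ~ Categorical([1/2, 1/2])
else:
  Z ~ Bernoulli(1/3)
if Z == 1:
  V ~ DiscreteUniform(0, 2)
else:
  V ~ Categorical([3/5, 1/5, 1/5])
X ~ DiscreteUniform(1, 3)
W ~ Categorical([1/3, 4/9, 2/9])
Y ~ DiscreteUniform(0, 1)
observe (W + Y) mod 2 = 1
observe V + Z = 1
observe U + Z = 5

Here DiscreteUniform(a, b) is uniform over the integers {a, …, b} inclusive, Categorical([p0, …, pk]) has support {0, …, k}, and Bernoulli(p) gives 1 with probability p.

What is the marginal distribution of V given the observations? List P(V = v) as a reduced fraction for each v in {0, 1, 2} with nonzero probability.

P(V=0) = 5/9, P(V=1) = 4/9

Enumerate traces; 18 have nonzero weight after conditioning:
  (U=4, Z=1, V=0, X=1, W=0, Y=1) weight 1/432
  (U=4, Z=1, V=0, X=1, W=1, Y=0) weight 1/324
  (U=4, Z=1, V=0, X=1, W=2, Y=1) weight 1/648
  (U=4, Z=1, V=0, X=2, W=0, Y=1) weight 1/432
  (U=4, Z=1, V=0, X=2, W=1, Y=0) weight 1/324
  (U=4, Z=1, V=0, X=2, W=2, Y=1) weight 1/648
  (U=4, Z=1, V=0, X=3, W=0, Y=1) weight 1/432
  (U=4, Z=1, V=0, X=3, W=1, Y=0) weight 1/324
  (U=5, Z=0, V=1, X=1, W=0, Y=1) weight 1/540
  … 9 more
Group by V:
  weight(V=0) = 1/48
  weight(V=1) = 1/60
Total weight = 1/48 + 1/60 = 3/80
P(V=0 | obs) = 1/48 / 3/80 = 5/9
P(V=1 | obs) = 1/60 / 3/80 = 4/9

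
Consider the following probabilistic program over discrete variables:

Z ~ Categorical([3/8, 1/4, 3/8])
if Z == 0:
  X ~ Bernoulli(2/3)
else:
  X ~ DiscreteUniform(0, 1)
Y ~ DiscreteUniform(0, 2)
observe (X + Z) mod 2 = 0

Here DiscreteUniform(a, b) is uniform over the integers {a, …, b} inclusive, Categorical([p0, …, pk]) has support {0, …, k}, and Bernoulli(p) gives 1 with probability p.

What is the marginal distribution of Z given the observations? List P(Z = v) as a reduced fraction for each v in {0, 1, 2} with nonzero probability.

P(Z=0) = 2/7, P(Z=1) = 2/7, P(Z=2) = 3/7

Enumerate traces; 9 have nonzero weight after conditioning:
  (Z=0, X=0, Y=0) weight 1/24
  (Z=0, X=0, Y=1) weight 1/24
  (Z=0, X=0, Y=2) weight 1/24
  (Z=1, X=1, Y=0) weight 1/24
  (Z=1, X=1, Y=1) weight 1/24
  (Z=1, X=1, Y=2) weight 1/24
  (Z=2, X=0, Y=0) weight 1/16
  (Z=2, X=0, Y=1) weight 1/16
  … 1 more
Group by Z:
  weight(Z=0) = 1/8
  weight(Z=1) = 1/8
  weight(Z=2) = 3/16
Total weight = 1/8 + 1/8 + 3/16 = 7/16
P(Z=0 | obs) = 1/8 / 7/16 = 2/7
P(Z=1 | obs) = 1/8 / 7/16 = 2/7
P(Z=2 | obs) = 3/16 / 7/16 = 3/7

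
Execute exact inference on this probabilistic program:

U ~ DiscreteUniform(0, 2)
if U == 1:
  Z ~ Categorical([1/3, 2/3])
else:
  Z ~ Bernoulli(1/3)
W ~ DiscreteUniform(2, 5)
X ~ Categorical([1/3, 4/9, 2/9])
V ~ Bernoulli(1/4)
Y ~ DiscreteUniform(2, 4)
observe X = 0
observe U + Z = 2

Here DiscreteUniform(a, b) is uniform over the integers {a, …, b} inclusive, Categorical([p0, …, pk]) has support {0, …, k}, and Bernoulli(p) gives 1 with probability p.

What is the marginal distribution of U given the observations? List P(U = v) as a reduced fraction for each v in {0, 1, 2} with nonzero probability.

P(U=1) = 1/2, P(U=2) = 1/2

Enumerate traces; 48 have nonzero weight after conditioning:
  (U=1, Z=1, W=2, X=0, V=0, Y=2) weight 1/216
  (U=1, Z=1, W=2, X=0, V=0, Y=3) weight 1/216
  (U=1, Z=1, W=2, X=0, V=0, Y=4) weight 1/216
  (U=1, Z=1, W=2, X=0, V=1, Y=2) weight 1/648
  (U=1, Z=1, W=2, X=0, V=1, Y=3) weight 1/648
  (U=1, Z=1, W=2, X=0, V=1, Y=4) weight 1/648
  (U=1, Z=1, W=3, X=0, V=0, Y=2) weight 1/216
  (U=1, Z=1, W=3, X=0, V=0, Y=3) weight 1/216
  (U=2, Z=0, W=2, X=0, V=0, Y=2) weight 1/216
  … 39 more
Group by U:
  weight(U=1) = 2/27
  weight(U=2) = 2/27
Total weight = 2/27 + 2/27 = 4/27
P(U=1 | obs) = 2/27 / 4/27 = 1/2
P(U=2 | obs) = 2/27 / 4/27 = 1/2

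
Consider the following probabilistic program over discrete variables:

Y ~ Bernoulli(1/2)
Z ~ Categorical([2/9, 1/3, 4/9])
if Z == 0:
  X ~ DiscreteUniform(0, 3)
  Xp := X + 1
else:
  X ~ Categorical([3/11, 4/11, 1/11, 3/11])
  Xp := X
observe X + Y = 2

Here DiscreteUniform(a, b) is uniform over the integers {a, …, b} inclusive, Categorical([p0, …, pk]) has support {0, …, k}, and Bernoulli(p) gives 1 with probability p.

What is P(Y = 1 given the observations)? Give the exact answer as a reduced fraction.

P(Y = 1 | obs) = 67/92

Enumerate traces; 6 have nonzero weight after conditioning:
  (Y=0, Z=0, X=2) weight 1/36
  (Y=0, Z=1, X=2) weight 1/66
  (Y=0, Z=2, X=2) weight 2/99
  (Y=1, Z=0, X=1) weight 1/36
  (Y=1, Z=1, X=1) weight 2/33
  (Y=1, Z=2, X=1) weight 8/99
Group by Y:
  weight(Y=0) = 25/396
  weight(Y=1) = 67/396
Total weight = 25/396 + 67/396 = 23/99
P(Y=0 | obs) = 25/396 / 23/99 = 25/92
P(Y=1 | obs) = 67/396 / 23/99 = 67/92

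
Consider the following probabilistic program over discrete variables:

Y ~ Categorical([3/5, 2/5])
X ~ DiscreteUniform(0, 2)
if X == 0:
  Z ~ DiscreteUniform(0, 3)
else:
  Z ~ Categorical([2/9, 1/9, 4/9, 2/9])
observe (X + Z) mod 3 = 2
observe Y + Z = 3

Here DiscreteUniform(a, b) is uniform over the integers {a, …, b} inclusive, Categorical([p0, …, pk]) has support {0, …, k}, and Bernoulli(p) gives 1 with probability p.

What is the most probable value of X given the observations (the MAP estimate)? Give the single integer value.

Enumerate traces; 2 have nonzero weight after conditioning:
  (Y=0, X=2, Z=3) weight 2/45
  (Y=1, X=0, Z=2) weight 1/30
Group by X:
  weight(X=0) = 1/30
  weight(X=2) = 2/45
Total weight = 1/30 + 2/45 = 7/90
P(X=0 | obs) = 1/30 / 7/90 = 3/7
P(X=2 | obs) = 2/45 / 7/90 = 4/7
argmax = 2

argmax_v P(X = v | obs) = 2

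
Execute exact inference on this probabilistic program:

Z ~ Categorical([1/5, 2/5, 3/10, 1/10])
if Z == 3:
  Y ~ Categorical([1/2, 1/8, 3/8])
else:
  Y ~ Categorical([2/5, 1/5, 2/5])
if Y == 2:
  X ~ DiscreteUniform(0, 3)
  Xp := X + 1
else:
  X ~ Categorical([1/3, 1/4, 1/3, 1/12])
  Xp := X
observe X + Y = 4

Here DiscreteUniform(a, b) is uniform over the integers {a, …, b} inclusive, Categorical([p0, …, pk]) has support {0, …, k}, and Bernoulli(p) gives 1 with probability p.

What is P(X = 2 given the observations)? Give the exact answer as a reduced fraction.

Enumerate traces; 8 have nonzero weight after conditioning:
  (Z=0, Y=1, X=3) weight 1/300
  (Z=0, Y=2, X=2) weight 1/50
  (Z=1, Y=1, X=3) weight 1/150
  (Z=1, Y=2, X=2) weight 1/25
  (Z=2, Y=1, X=3) weight 1/200
  (Z=2, Y=2, X=2) weight 3/100
  (Z=3, Y=1, X=3) weight 1/960
  (Z=3, Y=2, X=2) weight 3/320
Group by X:
  weight(X=2) = 159/1600
  weight(X=3) = 77/4800
Total weight = 159/1600 + 77/4800 = 277/2400
P(X=2 | obs) = 159/1600 / 277/2400 = 477/554
P(X=3 | obs) = 77/4800 / 277/2400 = 77/554

P(X = 2 | obs) = 477/554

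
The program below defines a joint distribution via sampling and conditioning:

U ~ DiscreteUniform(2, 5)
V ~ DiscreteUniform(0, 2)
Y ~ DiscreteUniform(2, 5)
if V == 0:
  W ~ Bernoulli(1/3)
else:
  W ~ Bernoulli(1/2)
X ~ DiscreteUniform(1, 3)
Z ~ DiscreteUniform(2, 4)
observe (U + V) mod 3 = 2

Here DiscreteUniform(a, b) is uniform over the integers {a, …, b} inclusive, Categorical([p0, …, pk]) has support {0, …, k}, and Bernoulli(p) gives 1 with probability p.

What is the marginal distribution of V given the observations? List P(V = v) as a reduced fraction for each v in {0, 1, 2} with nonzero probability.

P(V=0) = 1/2, P(V=1) = 1/4, P(V=2) = 1/4

Enumerate traces; 288 have nonzero weight after conditioning:
  (U=2, V=0, Y=2, W=0, X=1, Z=2) weight 1/648
  (U=2, V=0, Y=2, W=0, X=1, Z=3) weight 1/648
  (U=2, V=0, Y=2, W=0, X=1, Z=4) weight 1/648
  (U=2, V=0, Y=2, W=0, X=2, Z=2) weight 1/648
  (U=2, V=0, Y=2, W=0, X=2, Z=3) weight 1/648
  (U=2, V=0, Y=2, W=0, X=2, Z=4) weight 1/648
  (U=2, V=0, Y=2, W=0, X=3, Z=2) weight 1/648
  (U=2, V=0, Y=2, W=0, X=3, Z=3) weight 1/648
  (U=3, V=2, Y=2, W=0, X=1, Z=2) weight 1/864
  (U=4, V=1, Y=2, W=0, X=1, Z=2) weight 1/864
  … 278 more
Group by V:
  weight(V=0) = 1/6
  weight(V=1) = 1/12
  weight(V=2) = 1/12
Total weight = 1/6 + 1/12 + 1/12 = 1/3
P(V=0 | obs) = 1/6 / 1/3 = 1/2
P(V=1 | obs) = 1/12 / 1/3 = 1/4
P(V=2 | obs) = 1/12 / 1/3 = 1/4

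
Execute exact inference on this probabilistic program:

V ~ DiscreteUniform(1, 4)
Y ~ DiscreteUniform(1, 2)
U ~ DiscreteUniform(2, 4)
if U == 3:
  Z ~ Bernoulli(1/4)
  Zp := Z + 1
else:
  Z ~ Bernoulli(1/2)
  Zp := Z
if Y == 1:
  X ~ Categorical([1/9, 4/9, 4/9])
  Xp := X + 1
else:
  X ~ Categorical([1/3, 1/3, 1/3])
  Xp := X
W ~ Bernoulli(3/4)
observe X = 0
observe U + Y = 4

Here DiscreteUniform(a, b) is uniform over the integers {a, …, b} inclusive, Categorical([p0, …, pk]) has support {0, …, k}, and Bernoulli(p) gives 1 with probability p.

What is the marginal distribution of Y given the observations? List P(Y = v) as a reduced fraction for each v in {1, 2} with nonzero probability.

Enumerate traces; 32 have nonzero weight after conditioning:
  (V=1, Y=1, U=3, Z=0, X=0, W=0) weight 1/1152
  (V=1, Y=1, U=3, Z=0, X=0, W=1) weight 1/384
  (V=1, Y=1, U=3, Z=1, X=0, W=0) weight 1/3456
  (V=1, Y=1, U=3, Z=1, X=0, W=1) weight 1/1152
  (V=1, Y=2, U=2, Z=0, X=0, W=0) weight 1/576
  (V=1, Y=2, U=2, Z=0, X=0, W=1) weight 1/192
  (V=1, Y=2, U=2, Z=1, X=0, W=0) weight 1/576
  (V=1, Y=2, U=2, Z=1, X=0, W=1) weight 1/192
  … 24 more
Group by Y:
  weight(Y=1) = 1/54
  weight(Y=2) = 1/18
Total weight = 1/54 + 1/18 = 2/27
P(Y=1 | obs) = 1/54 / 2/27 = 1/4
P(Y=2 | obs) = 1/18 / 2/27 = 3/4

P(Y=1) = 1/4, P(Y=2) = 3/4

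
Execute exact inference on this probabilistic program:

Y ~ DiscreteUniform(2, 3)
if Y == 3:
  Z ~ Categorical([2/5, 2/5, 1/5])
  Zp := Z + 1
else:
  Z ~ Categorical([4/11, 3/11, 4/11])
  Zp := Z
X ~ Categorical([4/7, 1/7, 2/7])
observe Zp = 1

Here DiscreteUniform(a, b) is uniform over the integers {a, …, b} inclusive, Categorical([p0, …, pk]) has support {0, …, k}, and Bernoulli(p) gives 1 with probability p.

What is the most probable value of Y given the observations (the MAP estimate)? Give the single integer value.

Enumerate traces; 6 have nonzero weight after conditioning:
  (Y=2, Z=1, X=0) weight 6/77
  (Y=2, Z=1, X=1) weight 3/154
  (Y=2, Z=1, X=2) weight 3/77
  (Y=3, Z=0, X=0) weight 4/35
  (Y=3, Z=0, X=1) weight 1/35
  (Y=3, Z=0, X=2) weight 2/35
Group by Y:
  weight(Y=2) = 3/22
  weight(Y=3) = 1/5
Total weight = 3/22 + 1/5 = 37/110
P(Y=2 | obs) = 3/22 / 37/110 = 15/37
P(Y=3 | obs) = 1/5 / 37/110 = 22/37
argmax = 3

argmax_v P(Y = v | obs) = 3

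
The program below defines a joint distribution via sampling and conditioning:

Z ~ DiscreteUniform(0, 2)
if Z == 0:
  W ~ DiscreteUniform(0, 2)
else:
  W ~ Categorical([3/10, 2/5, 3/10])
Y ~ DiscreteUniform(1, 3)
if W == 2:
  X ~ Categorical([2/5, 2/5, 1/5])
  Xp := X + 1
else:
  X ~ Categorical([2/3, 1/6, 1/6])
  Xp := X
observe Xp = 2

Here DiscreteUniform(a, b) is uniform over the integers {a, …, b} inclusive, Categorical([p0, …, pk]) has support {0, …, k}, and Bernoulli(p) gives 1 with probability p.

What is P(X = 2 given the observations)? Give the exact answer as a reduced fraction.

P(X = 2 | obs) = 155/323

Enumerate traces; 27 have nonzero weight after conditioning:
  (Z=0, W=0, Y=1, X=2) weight 1/162
  (Z=0, W=0, Y=2, X=2) weight 1/162
  (Z=0, W=0, Y=3, X=2) weight 1/162
  (Z=0, W=1, Y=1, X=2) weight 1/162
  (Z=0, W=1, Y=2, X=2) weight 1/162
  (Z=0, W=1, Y=3, X=2) weight 1/162
  (Z=0, W=2, Y=1, X=1) weight 2/135
  (Z=0, W=2, Y=2, X=1) weight 2/135
  … 19 more
Group by X:
  weight(X=1) = 28/225
  weight(X=2) = 31/270
Total weight = 28/225 + 31/270 = 323/1350
P(X=1 | obs) = 28/225 / 323/1350 = 168/323
P(X=2 | obs) = 31/270 / 323/1350 = 155/323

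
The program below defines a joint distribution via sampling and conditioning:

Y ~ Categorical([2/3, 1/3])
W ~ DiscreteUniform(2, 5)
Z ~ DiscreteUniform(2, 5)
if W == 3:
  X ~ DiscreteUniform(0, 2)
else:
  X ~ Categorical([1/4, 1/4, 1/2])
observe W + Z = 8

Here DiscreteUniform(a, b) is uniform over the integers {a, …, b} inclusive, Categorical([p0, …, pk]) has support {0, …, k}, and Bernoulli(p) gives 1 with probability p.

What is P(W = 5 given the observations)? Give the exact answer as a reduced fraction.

P(W = 5 | obs) = 1/3

Enumerate traces; 18 have nonzero weight after conditioning:
  (Y=0, W=3, Z=5, X=0) weight 1/72
  (Y=0, W=3, Z=5, X=1) weight 1/72
  (Y=0, W=3, Z=5, X=2) weight 1/72
  (Y=0, W=4, Z=4, X=0) weight 1/96
  (Y=0, W=4, Z=4, X=1) weight 1/96
  (Y=0, W=4, Z=4, X=2) weight 1/48
  (Y=0, W=5, Z=3, X=0) weight 1/96
  (Y=0, W=5, Z=3, X=1) weight 1/96
  … 10 more
Group by W:
  weight(W=3) = 1/16
  weight(W=4) = 1/16
  weight(W=5) = 1/16
Total weight = 1/16 + 1/16 + 1/16 = 3/16
P(W=3 | obs) = 1/16 / 3/16 = 1/3
P(W=4 | obs) = 1/16 / 3/16 = 1/3
P(W=5 | obs) = 1/16 / 3/16 = 1/3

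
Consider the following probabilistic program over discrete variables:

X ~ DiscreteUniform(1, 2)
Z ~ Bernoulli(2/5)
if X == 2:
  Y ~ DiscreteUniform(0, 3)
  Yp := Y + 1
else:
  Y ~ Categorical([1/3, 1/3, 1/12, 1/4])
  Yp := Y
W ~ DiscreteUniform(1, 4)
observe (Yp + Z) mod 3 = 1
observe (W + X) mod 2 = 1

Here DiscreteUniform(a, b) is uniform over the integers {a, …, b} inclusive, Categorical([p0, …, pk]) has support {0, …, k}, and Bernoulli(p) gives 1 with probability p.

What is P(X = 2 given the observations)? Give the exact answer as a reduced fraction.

Enumerate traces; 12 have nonzero weight after conditioning:
  (X=1, Z=0, Y=1, W=2) weight 1/40
  (X=1, Z=0, Y=1, W=4) weight 1/40
  (X=1, Z=1, Y=0, W=2) weight 1/60
  (X=1, Z=1, Y=0, W=4) weight 1/60
  (X=1, Z=1, Y=3, W=2) weight 1/80
  (X=1, Z=1, Y=3, W=4) weight 1/80
  (X=2, Z=0, Y=0, W=1) weight 3/160
  (X=2, Z=0, Y=0, W=3) weight 3/160
  … 4 more
Group by X:
  weight(X=1) = 13/120
  weight(X=2) = 1/10
Total weight = 13/120 + 1/10 = 5/24
P(X=1 | obs) = 13/120 / 5/24 = 13/25
P(X=2 | obs) = 1/10 / 5/24 = 12/25

P(X = 2 | obs) = 12/25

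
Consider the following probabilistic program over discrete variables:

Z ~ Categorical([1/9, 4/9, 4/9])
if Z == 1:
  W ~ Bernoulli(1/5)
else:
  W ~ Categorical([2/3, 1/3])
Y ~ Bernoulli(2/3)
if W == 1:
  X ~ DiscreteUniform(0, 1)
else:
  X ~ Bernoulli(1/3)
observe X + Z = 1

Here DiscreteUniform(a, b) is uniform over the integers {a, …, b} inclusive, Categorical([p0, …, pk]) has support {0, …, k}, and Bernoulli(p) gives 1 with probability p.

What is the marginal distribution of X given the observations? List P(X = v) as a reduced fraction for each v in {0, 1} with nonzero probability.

P(X=0) = 228/263, P(X=1) = 35/263

Enumerate traces; 8 have nonzero weight after conditioning:
  (Z=0, W=0, Y=0, X=1) weight 2/243
  (Z=0, W=0, Y=1, X=1) weight 4/243
  (Z=0, W=1, Y=0, X=1) weight 1/162
  (Z=0, W=1, Y=1, X=1) weight 1/81
  (Z=1, W=0, Y=0, X=0) weight 32/405
  (Z=1, W=0, Y=1, X=0) weight 64/405
  (Z=1, W=1, Y=0, X=0) weight 2/135
  (Z=1, W=1, Y=1, X=0) weight 4/135
Group by X:
  weight(X=0) = 38/135
  weight(X=1) = 7/162
Total weight = 38/135 + 7/162 = 263/810
P(X=0 | obs) = 38/135 / 263/810 = 228/263
P(X=1 | obs) = 7/162 / 263/810 = 35/263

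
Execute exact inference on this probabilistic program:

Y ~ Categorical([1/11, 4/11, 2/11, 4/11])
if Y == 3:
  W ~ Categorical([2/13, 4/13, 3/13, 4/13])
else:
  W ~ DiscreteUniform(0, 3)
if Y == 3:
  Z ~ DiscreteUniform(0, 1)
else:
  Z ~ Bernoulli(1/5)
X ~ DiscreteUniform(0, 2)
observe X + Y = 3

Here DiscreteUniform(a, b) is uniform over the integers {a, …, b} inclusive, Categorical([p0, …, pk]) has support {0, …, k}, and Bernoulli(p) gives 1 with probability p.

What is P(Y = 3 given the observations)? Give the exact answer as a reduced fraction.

Enumerate traces; 24 have nonzero weight after conditioning:
  (Y=1, W=0, Z=0, X=2) weight 4/165
  (Y=1, W=0, Z=1, X=2) weight 1/165
  (Y=1, W=1, Z=0, X=2) weight 4/165
  (Y=1, W=1, Z=1, X=2) weight 1/165
  (Y=1, W=2, Z=0, X=2) weight 4/165
  (Y=1, W=2, Z=1, X=2) weight 1/165
  (Y=1, W=3, Z=0, X=2) weight 4/165
  (Y=1, W=3, Z=1, X=2) weight 1/165
  (Y=2, W=0, Z=0, X=1) weight 2/165
  (Y=3, W=0, Z=0, X=0) weight 4/429
  … 14 more
Group by Y:
  weight(Y=1) = 4/33
  weight(Y=2) = 2/33
  weight(Y=3) = 4/33
Total weight = 4/33 + 2/33 + 4/33 = 10/33
P(Y=1 | obs) = 4/33 / 10/33 = 2/5
P(Y=2 | obs) = 2/33 / 10/33 = 1/5
P(Y=3 | obs) = 4/33 / 10/33 = 2/5

P(Y = 3 | obs) = 2/5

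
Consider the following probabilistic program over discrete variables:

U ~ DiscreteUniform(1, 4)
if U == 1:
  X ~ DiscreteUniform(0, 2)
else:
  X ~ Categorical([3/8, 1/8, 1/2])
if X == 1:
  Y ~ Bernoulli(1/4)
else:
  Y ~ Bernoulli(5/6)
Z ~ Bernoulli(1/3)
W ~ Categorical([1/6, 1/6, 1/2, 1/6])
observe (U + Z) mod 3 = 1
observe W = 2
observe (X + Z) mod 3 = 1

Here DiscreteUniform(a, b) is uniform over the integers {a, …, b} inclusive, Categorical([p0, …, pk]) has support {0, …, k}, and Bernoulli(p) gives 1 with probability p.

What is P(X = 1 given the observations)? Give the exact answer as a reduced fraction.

P(X = 1 | obs) = 22/31

Enumerate traces; 6 have nonzero weight after conditioning:
  (U=1, X=1, Y=0, Z=0, W=2) weight 1/48
  (U=1, X=1, Y=1, Z=0, W=2) weight 1/144
  (U=3, X=0, Y=0, Z=1, W=2) weight 1/384
  (U=3, X=0, Y=1, Z=1, W=2) weight 5/384
  (U=4, X=1, Y=0, Z=0, W=2) weight 1/128
  (U=4, X=1, Y=1, Z=0, W=2) weight 1/384
Group by X:
  weight(X=0) = 1/64
  weight(X=1) = 11/288
Total weight = 1/64 + 11/288 = 31/576
P(X=0 | obs) = 1/64 / 31/576 = 9/31
P(X=1 | obs) = 11/288 / 31/576 = 22/31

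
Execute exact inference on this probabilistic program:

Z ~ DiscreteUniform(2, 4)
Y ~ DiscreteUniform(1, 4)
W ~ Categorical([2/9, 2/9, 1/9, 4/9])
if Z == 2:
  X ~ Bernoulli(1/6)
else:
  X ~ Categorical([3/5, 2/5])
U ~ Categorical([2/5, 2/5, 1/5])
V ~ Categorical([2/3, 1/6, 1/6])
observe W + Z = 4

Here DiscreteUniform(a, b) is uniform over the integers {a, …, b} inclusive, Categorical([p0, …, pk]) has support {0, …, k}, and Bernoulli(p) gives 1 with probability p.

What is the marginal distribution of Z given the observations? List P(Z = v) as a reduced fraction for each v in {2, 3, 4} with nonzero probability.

P(Z=2) = 1/5, P(Z=3) = 2/5, P(Z=4) = 2/5

Enumerate traces; 216 have nonzero weight after conditioning:
  (Z=2, Y=1, W=2, X=0, U=0, V=0) weight 1/486
  (Z=2, Y=1, W=2, X=0, U=0, V=1) weight 1/1944
  (Z=2, Y=1, W=2, X=0, U=0, V=2) weight 1/1944
  (Z=2, Y=1, W=2, X=0, U=1, V=0) weight 1/486
  (Z=2, Y=1, W=2, X=0, U=1, V=1) weight 1/1944
  (Z=2, Y=1, W=2, X=0, U=1, V=2) weight 1/1944
  (Z=2, Y=1, W=2, X=0, U=2, V=0) weight 1/972
  (Z=2, Y=1, W=2, X=0, U=2, V=1) weight 1/3888
  (Z=3, Y=1, W=1, X=0, U=0, V=0) weight 2/675
  (Z=4, Y=1, W=0, X=0, U=0, V=0) weight 2/675
  … 206 more
Group by Z:
  weight(Z=2) = 1/27
  weight(Z=3) = 2/27
  weight(Z=4) = 2/27
Total weight = 1/27 + 2/27 + 2/27 = 5/27
P(Z=2 | obs) = 1/27 / 5/27 = 1/5
P(Z=3 | obs) = 2/27 / 5/27 = 2/5
P(Z=4 | obs) = 2/27 / 5/27 = 2/5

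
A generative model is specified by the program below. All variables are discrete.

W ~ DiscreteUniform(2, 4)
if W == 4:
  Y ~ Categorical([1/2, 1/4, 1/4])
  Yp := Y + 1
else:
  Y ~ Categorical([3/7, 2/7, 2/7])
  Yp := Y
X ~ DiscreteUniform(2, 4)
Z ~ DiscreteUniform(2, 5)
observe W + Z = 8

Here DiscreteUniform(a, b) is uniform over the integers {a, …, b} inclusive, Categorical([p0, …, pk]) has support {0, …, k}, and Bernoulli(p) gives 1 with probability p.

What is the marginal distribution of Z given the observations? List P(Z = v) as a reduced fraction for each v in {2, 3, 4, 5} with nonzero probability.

P(Z=4) = 1/2, P(Z=5) = 1/2

Enumerate traces; 18 have nonzero weight after conditioning:
  (W=3, Y=0, X=2, Z=5) weight 1/84
  (W=3, Y=0, X=3, Z=5) weight 1/84
  (W=3, Y=0, X=4, Z=5) weight 1/84
  (W=3, Y=1, X=2, Z=5) weight 1/126
  (W=3, Y=1, X=3, Z=5) weight 1/126
  (W=3, Y=1, X=4, Z=5) weight 1/126
  (W=3, Y=2, X=2, Z=5) weight 1/126
  (W=3, Y=2, X=3, Z=5) weight 1/126
  (W=4, Y=0, X=2, Z=4) weight 1/72
  … 9 more
Group by Z:
  weight(Z=4) = 1/12
  weight(Z=5) = 1/12
Total weight = 1/12 + 1/12 = 1/6
P(Z=4 | obs) = 1/12 / 1/6 = 1/2
P(Z=5 | obs) = 1/12 / 1/6 = 1/2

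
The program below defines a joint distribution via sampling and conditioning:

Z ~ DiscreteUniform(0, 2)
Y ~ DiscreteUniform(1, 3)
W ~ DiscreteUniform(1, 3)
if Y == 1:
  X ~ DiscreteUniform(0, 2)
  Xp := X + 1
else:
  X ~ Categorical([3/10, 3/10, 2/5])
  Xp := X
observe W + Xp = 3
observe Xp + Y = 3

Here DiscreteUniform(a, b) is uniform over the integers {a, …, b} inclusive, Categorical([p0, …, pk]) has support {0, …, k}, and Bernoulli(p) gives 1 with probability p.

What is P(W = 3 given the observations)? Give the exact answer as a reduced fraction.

P(W = 3 | obs) = 9/28

Enumerate traces; 9 have nonzero weight after conditioning:
  (Z=0, Y=1, W=1, X=1) weight 1/81
  (Z=0, Y=2, W=2, X=1) weight 1/90
  (Z=0, Y=3, W=3, X=0) weight 1/90
  (Z=1, Y=1, W=1, X=1) weight 1/81
  (Z=1, Y=2, W=2, X=1) weight 1/90
  (Z=1, Y=3, W=3, X=0) weight 1/90
  (Z=2, Y=1, W=1, X=1) weight 1/81
  (Z=2, Y=2, W=2, X=1) weight 1/90
  … 1 more
Group by W:
  weight(W=1) = 1/27
  weight(W=2) = 1/30
  weight(W=3) = 1/30
Total weight = 1/27 + 1/30 + 1/30 = 14/135
P(W=1 | obs) = 1/27 / 14/135 = 5/14
P(W=2 | obs) = 1/30 / 14/135 = 9/28
P(W=3 | obs) = 1/30 / 14/135 = 9/28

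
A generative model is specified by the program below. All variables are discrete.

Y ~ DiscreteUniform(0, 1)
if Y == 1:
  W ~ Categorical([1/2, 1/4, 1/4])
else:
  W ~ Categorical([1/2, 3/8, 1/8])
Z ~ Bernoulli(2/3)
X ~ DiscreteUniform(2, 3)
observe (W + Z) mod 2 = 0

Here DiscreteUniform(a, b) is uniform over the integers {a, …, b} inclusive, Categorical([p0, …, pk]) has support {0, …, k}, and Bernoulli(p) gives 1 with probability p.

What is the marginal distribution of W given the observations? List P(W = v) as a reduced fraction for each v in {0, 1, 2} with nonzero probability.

Enumerate traces; 12 have nonzero weight after conditioning:
  (Y=0, W=0, Z=0, X=2) weight 1/24
  (Y=0, W=0, Z=0, X=3) weight 1/24
  (Y=0, W=1, Z=1, X=2) weight 1/16
  (Y=0, W=1, Z=1, X=3) weight 1/16
  (Y=0, W=2, Z=0, X=2) weight 1/96
  (Y=0, W=2, Z=0, X=3) weight 1/96
  (Y=1, W=0, Z=0, X=2) weight 1/24
  (Y=1, W=0, Z=0, X=3) weight 1/24
  … 4 more
Group by W:
  weight(W=0) = 1/6
  weight(W=1) = 5/24
  weight(W=2) = 1/16
Total weight = 1/6 + 5/24 + 1/16 = 7/16
P(W=0 | obs) = 1/6 / 7/16 = 8/21
P(W=1 | obs) = 5/24 / 7/16 = 10/21
P(W=2 | obs) = 1/16 / 7/16 = 1/7

P(W=0) = 8/21, P(W=1) = 10/21, P(W=2) = 1/7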